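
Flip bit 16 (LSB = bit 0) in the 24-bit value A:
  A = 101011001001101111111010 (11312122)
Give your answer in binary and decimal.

Mask = 1 << 16 = 000000010000000000000000
Bit 16 of A is 0; XOR with the mask flips it to 1.
  101011001001101111111010
^ 000000010000000000000000
--------------------------
  101011011001101111111010

Answer: 101011011001101111111010 (11377658)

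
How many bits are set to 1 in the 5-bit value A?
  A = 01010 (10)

01010
1-bits at positions (from bit 0 = LSB): 1, 3
Count = 2

Answer: 2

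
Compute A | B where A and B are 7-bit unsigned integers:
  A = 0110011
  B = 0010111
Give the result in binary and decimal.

Apply | to each column (1 where either bit is 1):
  0110011
| 0010111
---------
  0110111

Answer: 0110111 (55)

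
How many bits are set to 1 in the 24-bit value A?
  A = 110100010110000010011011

110100010110000010011011
1-bits at positions (from bit 0 = LSB): 0, 1, 3, 4, 7, 13, 14, 16, 20, 22, 23
Count = 11

Answer: 11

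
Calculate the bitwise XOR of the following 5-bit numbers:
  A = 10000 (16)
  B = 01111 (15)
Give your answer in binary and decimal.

Apply ^ to each column (1 where bits differ):
  10000
^ 01111
-------
  11111

Answer: 11111 (31)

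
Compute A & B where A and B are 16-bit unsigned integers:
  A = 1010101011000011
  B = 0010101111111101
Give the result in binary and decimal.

Apply & to each column (1 only where both bits are 1):
  1010101011000011
& 0010101111111101
------------------
  0010101011000001

Answer: 0010101011000001 (10945)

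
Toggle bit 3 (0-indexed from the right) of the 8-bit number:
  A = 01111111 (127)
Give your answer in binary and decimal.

Mask = 1 << 3 = 00001000
Bit 3 of A is 1; XOR with the mask flips it to 0.
  01111111
^ 00001000
----------
  01110111

Answer: 01110111 (119)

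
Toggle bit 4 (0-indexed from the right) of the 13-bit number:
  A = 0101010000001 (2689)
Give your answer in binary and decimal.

Mask = 1 << 4 = 0000000010000
Bit 4 of A is 0; XOR with the mask flips it to 1.
  0101010000001
^ 0000000010000
---------------
  0101010010001

Answer: 0101010010001 (2705)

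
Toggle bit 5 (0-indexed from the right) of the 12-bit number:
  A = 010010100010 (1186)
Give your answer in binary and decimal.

Mask = 1 << 5 = 000000100000
Bit 5 of A is 1; XOR with the mask flips it to 0.
  010010100010
^ 000000100000
--------------
  010010000010

Answer: 010010000010 (1154)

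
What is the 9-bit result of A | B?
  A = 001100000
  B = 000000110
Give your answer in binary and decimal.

Apply | to each column (1 where either bit is 1):
  001100000
| 000000110
-----------
  001100110

Answer: 001100110 (102)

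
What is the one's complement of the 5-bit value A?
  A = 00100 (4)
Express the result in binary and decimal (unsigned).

Flip each bit (0->1, 1->0):
  00100
  11011

Answer: 11011 (27)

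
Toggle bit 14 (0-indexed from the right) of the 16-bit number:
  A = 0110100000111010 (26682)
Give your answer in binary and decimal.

Mask = 1 << 14 = 0100000000000000
Bit 14 of A is 1; XOR with the mask flips it to 0.
  0110100000111010
^ 0100000000000000
------------------
  0010100000111010

Answer: 0010100000111010 (10298)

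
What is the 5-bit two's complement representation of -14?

1. Binary of +14:  01110
2. Invert bits:     10001
3. Add 1:           10010

Answer: 10010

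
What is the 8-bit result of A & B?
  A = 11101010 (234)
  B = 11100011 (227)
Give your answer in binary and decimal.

Apply & to each column (1 only where both bits are 1):
  11101010
& 11100011
----------
  11100010

Answer: 11100010 (226)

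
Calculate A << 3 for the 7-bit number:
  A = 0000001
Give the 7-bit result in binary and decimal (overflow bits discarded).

Shift left by 3: drop the top 3 bit(s), append 3 zero(s) on the right.
  0000001  ->  discard [000], keep [0001], append 000
= 0001000

Answer: 0001000 (8)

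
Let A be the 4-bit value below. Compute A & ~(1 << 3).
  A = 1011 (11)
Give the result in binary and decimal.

Mask = ~(1 << 3) = 0111
Bit 3 of A is 1, so AND-ing with the mask clears it to 0.
  1011
& 0111
------
  0011

Answer: 0011 (3)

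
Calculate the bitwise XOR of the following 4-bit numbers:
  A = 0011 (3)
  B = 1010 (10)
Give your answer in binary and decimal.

Apply ^ to each column (1 where bits differ):
  0011
^ 1010
------
  1001

Answer: 1001 (9)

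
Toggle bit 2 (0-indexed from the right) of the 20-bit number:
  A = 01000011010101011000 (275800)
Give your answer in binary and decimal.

Mask = 1 << 2 = 00000000000000000100
Bit 2 of A is 0; XOR with the mask flips it to 1.
  01000011010101011000
^ 00000000000000000100
----------------------
  01000011010101011100

Answer: 01000011010101011100 (275804)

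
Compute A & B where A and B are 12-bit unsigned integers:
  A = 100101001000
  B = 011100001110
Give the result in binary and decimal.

Apply & to each column (1 only where both bits are 1):
  100101001000
& 011100001110
--------------
  000100001000

Answer: 000100001000 (264)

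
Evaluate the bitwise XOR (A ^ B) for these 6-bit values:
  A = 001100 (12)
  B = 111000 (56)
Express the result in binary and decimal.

Apply ^ to each column (1 where bits differ):
  001100
^ 111000
--------
  110100

Answer: 110100 (52)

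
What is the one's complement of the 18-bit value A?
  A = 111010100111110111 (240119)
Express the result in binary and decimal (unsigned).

Flip each bit (0->1, 1->0):
  111010100111110111
  000101011000001000

Answer: 000101011000001000 (22024)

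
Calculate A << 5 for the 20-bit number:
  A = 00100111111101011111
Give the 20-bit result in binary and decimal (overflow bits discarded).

Shift left by 5: drop the top 5 bit(s), append 5 zero(s) on the right.
  00100111111101011111  ->  discard [00100], keep [111111101011111], append 00000
= 11111110101111100000

Answer: 11111110101111100000 (1043424)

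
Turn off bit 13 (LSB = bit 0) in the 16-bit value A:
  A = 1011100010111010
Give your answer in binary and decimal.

Mask = ~(1 << 13) = 1101111111111111
Bit 13 of A is 1, so AND-ing with the mask clears it to 0.
  1011100010111010
& 1101111111111111
------------------
  1001100010111010

Answer: 1001100010111010 (39098)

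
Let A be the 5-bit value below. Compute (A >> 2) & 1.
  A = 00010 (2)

Bit 2 is the 3rd from the right.
  00010
    ^
That bit is 0.

Answer: 0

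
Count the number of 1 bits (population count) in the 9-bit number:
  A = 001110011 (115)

001110011
1-bits at positions (from bit 0 = LSB): 0, 1, 4, 5, 6
Count = 5

Answer: 5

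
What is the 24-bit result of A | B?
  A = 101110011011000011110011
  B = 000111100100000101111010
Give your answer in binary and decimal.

Apply | to each column (1 where either bit is 1):
  101110011011000011110011
| 000111100100000101111010
--------------------------
  101111111111000111111011

Answer: 101111111111000111111011 (12579323)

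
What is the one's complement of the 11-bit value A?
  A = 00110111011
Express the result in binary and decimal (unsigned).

Flip each bit (0->1, 1->0):
  00110111011
  11001000100

Answer: 11001000100 (1604)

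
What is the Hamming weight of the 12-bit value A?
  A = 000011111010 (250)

000011111010
1-bits at positions (from bit 0 = LSB): 1, 3, 4, 5, 6, 7
Count = 6

Answer: 6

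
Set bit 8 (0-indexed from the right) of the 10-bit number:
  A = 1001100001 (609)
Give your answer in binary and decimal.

Mask = 1 << 8 = 0100000000
Bit 8 of A is 0, so OR-ing with the mask flips it to 1.
  1001100001
| 0100000000
------------
  1101100001

Answer: 1101100001 (865)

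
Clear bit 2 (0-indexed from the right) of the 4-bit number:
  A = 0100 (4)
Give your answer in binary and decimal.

Mask = ~(1 << 2) = 1011
Bit 2 of A is 1, so AND-ing with the mask clears it to 0.
  0100
& 1011
------
  0000

Answer: 0000 (0)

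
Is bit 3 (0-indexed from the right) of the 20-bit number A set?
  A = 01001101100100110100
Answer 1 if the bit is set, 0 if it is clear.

Bit 3 is the 4th from the right.
  01001101100100110100
                  ^
That bit is 0.

Answer: 0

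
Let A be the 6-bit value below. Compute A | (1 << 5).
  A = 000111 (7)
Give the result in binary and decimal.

Mask = 1 << 5 = 100000
Bit 5 of A is 0, so OR-ing with the mask flips it to 1.
  000111
| 100000
--------
  100111

Answer: 100111 (39)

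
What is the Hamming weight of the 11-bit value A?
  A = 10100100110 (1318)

10100100110
1-bits at positions (from bit 0 = LSB): 1, 2, 5, 8, 10
Count = 5

Answer: 5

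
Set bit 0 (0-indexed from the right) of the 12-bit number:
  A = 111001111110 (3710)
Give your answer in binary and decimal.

Mask = 1 << 0 = 000000000001
Bit 0 of A is 0, so OR-ing with the mask flips it to 1.
  111001111110
| 000000000001
--------------
  111001111111

Answer: 111001111111 (3711)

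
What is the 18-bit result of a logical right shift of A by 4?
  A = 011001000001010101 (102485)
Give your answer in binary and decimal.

Logical shift right by 4: drop the bottom 4 bit(s), prepend 4 zero(s) on the left.
  011001000001010101  ->  keep [01100100000101], discard [0101], prepend 0000
= 000001100100000101

Answer: 000001100100000101 (6405)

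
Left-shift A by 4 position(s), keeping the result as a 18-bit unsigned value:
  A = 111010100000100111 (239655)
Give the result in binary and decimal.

Shift left by 4: drop the top 4 bit(s), append 4 zero(s) on the right.
  111010100000100111  ->  discard [1110], keep [10100000100111], append 0000
= 101000001001110000

Answer: 101000001001110000 (164464)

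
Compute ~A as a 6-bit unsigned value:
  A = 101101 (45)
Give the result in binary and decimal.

Flip each bit (0->1, 1->0):
  101101
  010010

Answer: 010010 (18)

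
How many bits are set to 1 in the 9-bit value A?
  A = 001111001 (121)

001111001
1-bits at positions (from bit 0 = LSB): 0, 3, 4, 5, 6
Count = 5

Answer: 5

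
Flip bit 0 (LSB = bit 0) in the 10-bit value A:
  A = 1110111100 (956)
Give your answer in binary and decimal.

Mask = 1 << 0 = 0000000001
Bit 0 of A is 0; XOR with the mask flips it to 1.
  1110111100
^ 0000000001
------------
  1110111101

Answer: 1110111101 (957)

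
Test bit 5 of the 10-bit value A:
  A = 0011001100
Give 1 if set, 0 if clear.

Bit 5 is the 6th from the right.
  0011001100
      ^
That bit is 0.

Answer: 0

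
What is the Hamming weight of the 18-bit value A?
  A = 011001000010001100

011001000010001100
1-bits at positions (from bit 0 = LSB): 2, 3, 7, 12, 15, 16
Count = 6

Answer: 6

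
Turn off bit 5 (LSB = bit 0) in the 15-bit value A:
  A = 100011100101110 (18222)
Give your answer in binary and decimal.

Mask = ~(1 << 5) = 111111111011111
Bit 5 of A is 1, so AND-ing with the mask clears it to 0.
  100011100101110
& 111111111011111
-----------------
  100011100001110

Answer: 100011100001110 (18190)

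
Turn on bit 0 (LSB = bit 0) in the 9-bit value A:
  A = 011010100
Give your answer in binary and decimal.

Mask = 1 << 0 = 000000001
Bit 0 of A is 0, so OR-ing with the mask flips it to 1.
  011010100
| 000000001
-----------
  011010101

Answer: 011010101 (213)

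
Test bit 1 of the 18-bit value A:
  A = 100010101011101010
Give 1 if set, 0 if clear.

Bit 1 is the 2nd from the right.
  100010101011101010
                  ^
That bit is 1.

Answer: 1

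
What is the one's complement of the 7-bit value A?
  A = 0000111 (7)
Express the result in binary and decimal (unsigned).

Flip each bit (0->1, 1->0):
  0000111
  1111000

Answer: 1111000 (120)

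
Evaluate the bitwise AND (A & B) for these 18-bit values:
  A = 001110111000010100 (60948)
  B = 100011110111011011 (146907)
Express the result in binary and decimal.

Apply & to each column (1 only where both bits are 1):
  001110111000010100
& 100011110111011011
--------------------
  000010110000010000

Answer: 000010110000010000 (11280)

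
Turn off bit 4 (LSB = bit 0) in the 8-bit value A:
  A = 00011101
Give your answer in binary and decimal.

Mask = ~(1 << 4) = 11101111
Bit 4 of A is 1, so AND-ing with the mask clears it to 0.
  00011101
& 11101111
----------
  00001101

Answer: 00001101 (13)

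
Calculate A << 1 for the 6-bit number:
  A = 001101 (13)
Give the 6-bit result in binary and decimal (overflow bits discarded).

Shift left by 1: drop the top 1 bit(s), append 1 zero(s) on the right.
  001101  ->  discard [0], keep [01101], append 0
= 011010

Answer: 011010 (26)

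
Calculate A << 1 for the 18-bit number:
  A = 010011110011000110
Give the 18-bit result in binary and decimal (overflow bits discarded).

Shift left by 1: drop the top 1 bit(s), append 1 zero(s) on the right.
  010011110011000110  ->  discard [0], keep [10011110011000110], append 0
= 100111100110001100

Answer: 100111100110001100 (162188)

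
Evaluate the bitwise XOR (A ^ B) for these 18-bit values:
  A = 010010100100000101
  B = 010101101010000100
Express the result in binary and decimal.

Apply ^ to each column (1 where bits differ):
  010010100100000101
^ 010101101010000100
--------------------
  000111001110000001

Answer: 000111001110000001 (29569)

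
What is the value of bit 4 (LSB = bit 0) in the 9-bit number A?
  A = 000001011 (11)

Bit 4 is the 5th from the right.
  000001011
      ^
That bit is 0.

Answer: 0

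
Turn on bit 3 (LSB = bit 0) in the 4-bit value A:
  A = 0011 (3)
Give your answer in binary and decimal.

Mask = 1 << 3 = 1000
Bit 3 of A is 0, so OR-ing with the mask flips it to 1.
  0011
| 1000
------
  1011

Answer: 1011 (11)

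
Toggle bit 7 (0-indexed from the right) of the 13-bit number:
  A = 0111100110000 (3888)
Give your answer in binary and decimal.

Mask = 1 << 7 = 0000010000000
Bit 7 of A is 0; XOR with the mask flips it to 1.
  0111100110000
^ 0000010000000
---------------
  0111110110000

Answer: 0111110110000 (4016)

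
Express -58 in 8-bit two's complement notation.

1. Binary of +58:  00111010
2. Invert bits:     11000101
3. Add 1:           11000110

Answer: 11000110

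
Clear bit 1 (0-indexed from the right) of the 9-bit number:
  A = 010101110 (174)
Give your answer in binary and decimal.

Mask = ~(1 << 1) = 111111101
Bit 1 of A is 1, so AND-ing with the mask clears it to 0.
  010101110
& 111111101
-----------
  010101100

Answer: 010101100 (172)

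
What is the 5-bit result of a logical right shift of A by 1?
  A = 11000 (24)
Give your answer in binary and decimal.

Logical shift right by 1: drop the bottom 1 bit(s), prepend 1 zero(s) on the left.
  11000  ->  keep [1100], discard [0], prepend 0
= 01100

Answer: 01100 (12)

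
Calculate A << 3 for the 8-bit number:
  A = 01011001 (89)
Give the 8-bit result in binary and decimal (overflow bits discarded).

Shift left by 3: drop the top 3 bit(s), append 3 zero(s) on the right.
  01011001  ->  discard [010], keep [11001], append 000
= 11001000

Answer: 11001000 (200)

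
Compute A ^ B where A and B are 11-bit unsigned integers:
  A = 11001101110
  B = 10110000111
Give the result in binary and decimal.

Apply ^ to each column (1 where bits differ):
  11001101110
^ 10110000111
-------------
  01111101001

Answer: 01111101001 (1001)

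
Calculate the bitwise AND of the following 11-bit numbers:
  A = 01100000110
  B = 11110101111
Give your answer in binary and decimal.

Apply & to each column (1 only where both bits are 1):
  01100000110
& 11110101111
-------------
  01100000110

Answer: 01100000110 (774)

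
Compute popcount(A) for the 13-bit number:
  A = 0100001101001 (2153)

0100001101001
1-bits at positions (from bit 0 = LSB): 0, 3, 5, 6, 11
Count = 5

Answer: 5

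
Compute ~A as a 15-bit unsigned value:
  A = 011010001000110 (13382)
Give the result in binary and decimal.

Flip each bit (0->1, 1->0):
  011010001000110
  100101110111001

Answer: 100101110111001 (19385)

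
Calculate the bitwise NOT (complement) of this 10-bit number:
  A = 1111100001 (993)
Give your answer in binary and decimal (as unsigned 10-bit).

Flip each bit (0->1, 1->0):
  1111100001
  0000011110

Answer: 0000011110 (30)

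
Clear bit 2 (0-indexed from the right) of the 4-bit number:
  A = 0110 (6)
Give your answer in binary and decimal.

Mask = ~(1 << 2) = 1011
Bit 2 of A is 1, so AND-ing with the mask clears it to 0.
  0110
& 1011
------
  0010

Answer: 0010 (2)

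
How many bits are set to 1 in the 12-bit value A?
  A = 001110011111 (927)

001110011111
1-bits at positions (from bit 0 = LSB): 0, 1, 2, 3, 4, 7, 8, 9
Count = 8

Answer: 8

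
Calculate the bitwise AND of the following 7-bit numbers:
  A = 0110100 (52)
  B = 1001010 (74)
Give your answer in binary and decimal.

Apply & to each column (1 only where both bits are 1):
  0110100
& 1001010
---------
  0000000

Answer: 0000000 (0)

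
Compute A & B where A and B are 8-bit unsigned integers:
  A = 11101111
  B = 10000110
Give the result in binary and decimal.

Apply & to each column (1 only where both bits are 1):
  11101111
& 10000110
----------
  10000110

Answer: 10000110 (134)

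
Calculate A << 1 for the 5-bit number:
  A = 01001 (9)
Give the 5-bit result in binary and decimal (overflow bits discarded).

Shift left by 1: drop the top 1 bit(s), append 1 zero(s) on the right.
  01001  ->  discard [0], keep [1001], append 0
= 10010

Answer: 10010 (18)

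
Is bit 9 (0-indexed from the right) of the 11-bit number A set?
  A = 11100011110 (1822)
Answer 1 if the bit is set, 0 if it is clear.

Bit 9 is the 10th from the right.
  11100011110
   ^
That bit is 1.

Answer: 1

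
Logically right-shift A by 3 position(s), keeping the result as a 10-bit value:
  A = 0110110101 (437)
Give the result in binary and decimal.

Logical shift right by 3: drop the bottom 3 bit(s), prepend 3 zero(s) on the left.
  0110110101  ->  keep [0110110], discard [101], prepend 000
= 0000110110

Answer: 0000110110 (54)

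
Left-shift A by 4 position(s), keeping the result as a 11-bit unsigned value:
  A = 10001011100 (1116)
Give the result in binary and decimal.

Shift left by 4: drop the top 4 bit(s), append 4 zero(s) on the right.
  10001011100  ->  discard [1000], keep [1011100], append 0000
= 10111000000

Answer: 10111000000 (1472)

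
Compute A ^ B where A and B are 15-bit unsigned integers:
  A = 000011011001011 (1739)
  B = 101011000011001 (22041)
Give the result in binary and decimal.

Apply ^ to each column (1 where bits differ):
  000011011001011
^ 101011000011001
-----------------
  101000011010010

Answer: 101000011010010 (20690)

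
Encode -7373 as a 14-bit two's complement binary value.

1. Binary of +7373:  01110011001101
2. Invert bits:     10001100110010
3. Add 1:           10001100110011

Answer: 10001100110011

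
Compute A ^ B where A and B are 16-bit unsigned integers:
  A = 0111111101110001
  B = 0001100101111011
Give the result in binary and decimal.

Apply ^ to each column (1 where bits differ):
  0111111101110001
^ 0001100101111011
------------------
  0110011000001010

Answer: 0110011000001010 (26122)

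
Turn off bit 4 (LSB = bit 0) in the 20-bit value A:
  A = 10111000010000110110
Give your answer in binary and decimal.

Mask = ~(1 << 4) = 11111111111111101111
Bit 4 of A is 1, so AND-ing with the mask clears it to 0.
  10111000010000110110
& 11111111111111101111
----------------------
  10111000010000100110

Answer: 10111000010000100110 (754726)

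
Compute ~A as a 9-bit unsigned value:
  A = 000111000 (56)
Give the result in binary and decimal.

Flip each bit (0->1, 1->0):
  000111000
  111000111

Answer: 111000111 (455)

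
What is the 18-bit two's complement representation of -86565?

1. Binary of +86565:  010101001000100101
2. Invert bits:     101010110111011010
3. Add 1:           101010110111011011

Answer: 101010110111011011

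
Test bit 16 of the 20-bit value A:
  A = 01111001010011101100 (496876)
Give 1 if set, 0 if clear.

Bit 16 is the 17th from the right.
  01111001010011101100
     ^
That bit is 1.

Answer: 1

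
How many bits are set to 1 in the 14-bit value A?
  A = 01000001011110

01000001011110
1-bits at positions (from bit 0 = LSB): 1, 2, 3, 4, 6, 12
Count = 6

Answer: 6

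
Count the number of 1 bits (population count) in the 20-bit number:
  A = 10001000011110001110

10001000011110001110
1-bits at positions (from bit 0 = LSB): 1, 2, 3, 7, 8, 9, 10, 15, 19
Count = 9

Answer: 9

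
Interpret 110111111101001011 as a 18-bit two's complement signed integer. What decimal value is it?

MSB is 1, so the value is negative. Find the magnitude:
1. Invert bits:  001000000010110100
2. Add 1:        001000000010110101  = 32949
3. Apply sign:   -32949

Answer: -32949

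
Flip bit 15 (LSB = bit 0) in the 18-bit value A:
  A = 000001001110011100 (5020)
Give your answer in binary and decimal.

Mask = 1 << 15 = 001000000000000000
Bit 15 of A is 0; XOR with the mask flips it to 1.
  000001001110011100
^ 001000000000000000
--------------------
  001001001110011100

Answer: 001001001110011100 (37788)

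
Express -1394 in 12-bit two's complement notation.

1. Binary of +1394:  010101110010
2. Invert bits:     101010001101
3. Add 1:           101010001110

Answer: 101010001110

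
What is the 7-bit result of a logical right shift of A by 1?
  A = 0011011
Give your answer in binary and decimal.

Logical shift right by 1: drop the bottom 1 bit(s), prepend 1 zero(s) on the left.
  0011011  ->  keep [001101], discard [1], prepend 0
= 0001101

Answer: 0001101 (13)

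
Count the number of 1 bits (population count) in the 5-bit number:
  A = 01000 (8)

01000
1-bits at positions (from bit 0 = LSB): 3
Count = 1

Answer: 1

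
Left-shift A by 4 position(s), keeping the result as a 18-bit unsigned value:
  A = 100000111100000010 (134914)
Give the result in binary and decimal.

Shift left by 4: drop the top 4 bit(s), append 4 zero(s) on the right.
  100000111100000010  ->  discard [1000], keep [00111100000010], append 0000
= 001111000000100000

Answer: 001111000000100000 (61472)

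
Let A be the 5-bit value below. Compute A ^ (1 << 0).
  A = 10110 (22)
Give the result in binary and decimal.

Mask = 1 << 0 = 00001
Bit 0 of A is 0; XOR with the mask flips it to 1.
  10110
^ 00001
-------
  10111

Answer: 10111 (23)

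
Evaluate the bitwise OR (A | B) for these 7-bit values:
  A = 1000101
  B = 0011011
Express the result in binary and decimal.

Apply | to each column (1 where either bit is 1):
  1000101
| 0011011
---------
  1011111

Answer: 1011111 (95)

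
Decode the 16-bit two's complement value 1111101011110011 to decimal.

MSB is 1, so the value is negative. Find the magnitude:
1. Invert bits:  0000010100001100
2. Add 1:        0000010100001101  = 1293
3. Apply sign:   -1293

Answer: -1293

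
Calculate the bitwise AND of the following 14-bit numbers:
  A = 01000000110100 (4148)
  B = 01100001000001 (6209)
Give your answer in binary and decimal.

Apply & to each column (1 only where both bits are 1):
  01000000110100
& 01100001000001
----------------
  01000000000000

Answer: 01000000000000 (4096)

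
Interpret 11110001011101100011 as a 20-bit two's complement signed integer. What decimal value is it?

MSB is 1, so the value is negative. Find the magnitude:
1. Invert bits:  00001110100010011100
2. Add 1:        00001110100010011101  = 59549
3. Apply sign:   -59549

Answer: -59549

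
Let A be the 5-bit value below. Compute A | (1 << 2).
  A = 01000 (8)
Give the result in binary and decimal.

Mask = 1 << 2 = 00100
Bit 2 of A is 0, so OR-ing with the mask flips it to 1.
  01000
| 00100
-------
  01100

Answer: 01100 (12)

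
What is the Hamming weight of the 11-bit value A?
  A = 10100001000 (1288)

10100001000
1-bits at positions (from bit 0 = LSB): 3, 8, 10
Count = 3

Answer: 3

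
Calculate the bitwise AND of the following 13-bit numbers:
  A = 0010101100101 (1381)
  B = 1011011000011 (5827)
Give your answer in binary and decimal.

Apply & to each column (1 only where both bits are 1):
  0010101100101
& 1011011000011
---------------
  0010001000001

Answer: 0010001000001 (1089)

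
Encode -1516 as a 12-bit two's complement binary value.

1. Binary of +1516:  010111101100
2. Invert bits:     101000010011
3. Add 1:           101000010100

Answer: 101000010100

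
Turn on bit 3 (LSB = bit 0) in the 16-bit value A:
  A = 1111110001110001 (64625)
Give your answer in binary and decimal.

Mask = 1 << 3 = 0000000000001000
Bit 3 of A is 0, so OR-ing with the mask flips it to 1.
  1111110001110001
| 0000000000001000
------------------
  1111110001111001

Answer: 1111110001111001 (64633)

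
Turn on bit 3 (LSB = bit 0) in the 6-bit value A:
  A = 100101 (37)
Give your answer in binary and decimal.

Mask = 1 << 3 = 001000
Bit 3 of A is 0, so OR-ing with the mask flips it to 1.
  100101
| 001000
--------
  101101

Answer: 101101 (45)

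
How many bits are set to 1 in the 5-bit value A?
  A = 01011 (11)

01011
1-bits at positions (from bit 0 = LSB): 0, 1, 3
Count = 3

Answer: 3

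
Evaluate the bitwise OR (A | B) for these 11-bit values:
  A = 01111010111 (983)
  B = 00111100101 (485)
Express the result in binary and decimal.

Apply | to each column (1 where either bit is 1):
  01111010111
| 00111100101
-------------
  01111110111

Answer: 01111110111 (1015)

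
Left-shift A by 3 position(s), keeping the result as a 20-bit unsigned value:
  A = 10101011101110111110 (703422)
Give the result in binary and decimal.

Shift left by 3: drop the top 3 bit(s), append 3 zero(s) on the right.
  10101011101110111110  ->  discard [101], keep [01011101110111110], append 000
= 01011101110111110000

Answer: 01011101110111110000 (384496)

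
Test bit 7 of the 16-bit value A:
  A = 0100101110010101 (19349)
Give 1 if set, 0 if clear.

Bit 7 is the 8th from the right.
  0100101110010101
          ^
That bit is 1.

Answer: 1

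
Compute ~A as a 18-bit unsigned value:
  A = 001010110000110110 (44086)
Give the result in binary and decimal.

Flip each bit (0->1, 1->0):
  001010110000110110
  110101001111001001

Answer: 110101001111001001 (218057)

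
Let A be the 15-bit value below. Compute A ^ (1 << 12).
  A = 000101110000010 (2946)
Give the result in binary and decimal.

Mask = 1 << 12 = 001000000000000
Bit 12 of A is 0; XOR with the mask flips it to 1.
  000101110000010
^ 001000000000000
-----------------
  001101110000010

Answer: 001101110000010 (7042)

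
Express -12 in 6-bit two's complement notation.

1. Binary of +12:  001100
2. Invert bits:     110011
3. Add 1:           110100

Answer: 110100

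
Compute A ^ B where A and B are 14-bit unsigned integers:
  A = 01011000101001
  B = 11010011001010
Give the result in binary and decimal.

Apply ^ to each column (1 where bits differ):
  01011000101001
^ 11010011001010
----------------
  10001011100011

Answer: 10001011100011 (8931)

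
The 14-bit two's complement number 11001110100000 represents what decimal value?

MSB is 1, so the value is negative. Find the magnitude:
1. Invert bits:  00110001011111
2. Add 1:        00110001100000  = 3168
3. Apply sign:   -3168

Answer: -3168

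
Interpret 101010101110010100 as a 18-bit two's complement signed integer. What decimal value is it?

MSB is 1, so the value is negative. Find the magnitude:
1. Invert bits:  010101010001101011
2. Add 1:        010101010001101100  = 87148
3. Apply sign:   -87148

Answer: -87148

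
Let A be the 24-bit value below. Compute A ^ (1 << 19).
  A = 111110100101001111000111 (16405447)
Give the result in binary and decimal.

Mask = 1 << 19 = 000010000000000000000000
Bit 19 of A is 1; XOR with the mask flips it to 0.
  111110100101001111000111
^ 000010000000000000000000
--------------------------
  111100100101001111000111

Answer: 111100100101001111000111 (15881159)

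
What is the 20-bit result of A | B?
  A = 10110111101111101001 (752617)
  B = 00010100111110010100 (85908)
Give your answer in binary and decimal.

Apply | to each column (1 where either bit is 1):
  10110111101111101001
| 00010100111110010100
----------------------
  10110111111111111101

Answer: 10110111111111111101 (753661)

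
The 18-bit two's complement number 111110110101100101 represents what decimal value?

MSB is 1, so the value is negative. Find the magnitude:
1. Invert bits:  000001001010011010
2. Add 1:        000001001010011011  = 4763
3. Apply sign:   -4763

Answer: -4763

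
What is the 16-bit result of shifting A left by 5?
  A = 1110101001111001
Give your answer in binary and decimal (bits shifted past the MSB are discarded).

Shift left by 5: drop the top 5 bit(s), append 5 zero(s) on the right.
  1110101001111001  ->  discard [11101], keep [01001111001], append 00000
= 0100111100100000

Answer: 0100111100100000 (20256)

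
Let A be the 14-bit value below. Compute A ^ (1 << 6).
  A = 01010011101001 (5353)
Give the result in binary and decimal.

Mask = 1 << 6 = 00000001000000
Bit 6 of A is 1; XOR with the mask flips it to 0.
  01010011101001
^ 00000001000000
----------------
  01010010101001

Answer: 01010010101001 (5289)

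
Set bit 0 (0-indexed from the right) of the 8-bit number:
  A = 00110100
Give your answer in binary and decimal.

Mask = 1 << 0 = 00000001
Bit 0 of A is 0, so OR-ing with the mask flips it to 1.
  00110100
| 00000001
----------
  00110101

Answer: 00110101 (53)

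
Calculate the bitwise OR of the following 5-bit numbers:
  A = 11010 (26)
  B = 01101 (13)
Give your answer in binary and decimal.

Apply | to each column (1 where either bit is 1):
  11010
| 01101
-------
  11111

Answer: 11111 (31)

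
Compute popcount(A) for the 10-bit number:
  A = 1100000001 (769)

1100000001
1-bits at positions (from bit 0 = LSB): 0, 8, 9
Count = 3

Answer: 3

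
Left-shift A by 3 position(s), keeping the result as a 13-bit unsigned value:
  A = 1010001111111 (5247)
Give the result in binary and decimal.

Shift left by 3: drop the top 3 bit(s), append 3 zero(s) on the right.
  1010001111111  ->  discard [101], keep [0001111111], append 000
= 0001111111000

Answer: 0001111111000 (1016)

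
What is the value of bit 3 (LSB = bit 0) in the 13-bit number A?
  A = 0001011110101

Bit 3 is the 4th from the right.
  0001011110101
           ^
That bit is 0.

Answer: 0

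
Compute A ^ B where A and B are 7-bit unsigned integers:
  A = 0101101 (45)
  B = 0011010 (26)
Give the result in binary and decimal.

Apply ^ to each column (1 where bits differ):
  0101101
^ 0011010
---------
  0110111

Answer: 0110111 (55)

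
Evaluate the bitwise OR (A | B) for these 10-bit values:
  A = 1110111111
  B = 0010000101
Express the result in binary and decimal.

Apply | to each column (1 where either bit is 1):
  1110111111
| 0010000101
------------
  1110111111

Answer: 1110111111 (959)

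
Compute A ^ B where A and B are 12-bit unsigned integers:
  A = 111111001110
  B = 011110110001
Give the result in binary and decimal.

Apply ^ to each column (1 where bits differ):
  111111001110
^ 011110110001
--------------
  100001111111

Answer: 100001111111 (2175)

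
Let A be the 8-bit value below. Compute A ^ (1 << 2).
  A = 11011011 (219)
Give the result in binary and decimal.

Mask = 1 << 2 = 00000100
Bit 2 of A is 0; XOR with the mask flips it to 1.
  11011011
^ 00000100
----------
  11011111

Answer: 11011111 (223)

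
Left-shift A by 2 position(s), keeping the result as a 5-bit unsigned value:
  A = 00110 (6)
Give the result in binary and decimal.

Shift left by 2: drop the top 2 bit(s), append 2 zero(s) on the right.
  00110  ->  discard [00], keep [110], append 00
= 11000

Answer: 11000 (24)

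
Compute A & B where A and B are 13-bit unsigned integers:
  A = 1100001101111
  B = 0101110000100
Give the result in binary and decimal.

Apply & to each column (1 only where both bits are 1):
  1100001101111
& 0101110000100
---------------
  0100000000100

Answer: 0100000000100 (2052)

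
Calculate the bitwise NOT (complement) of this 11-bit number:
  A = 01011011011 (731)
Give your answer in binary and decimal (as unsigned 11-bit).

Flip each bit (0->1, 1->0):
  01011011011
  10100100100

Answer: 10100100100 (1316)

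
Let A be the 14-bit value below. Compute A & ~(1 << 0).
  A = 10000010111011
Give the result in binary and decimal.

Mask = ~(1 << 0) = 11111111111110
Bit 0 of A is 1, so AND-ing with the mask clears it to 0.
  10000010111011
& 11111111111110
----------------
  10000010111010

Answer: 10000010111010 (8378)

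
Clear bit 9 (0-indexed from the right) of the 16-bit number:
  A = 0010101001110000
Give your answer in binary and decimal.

Mask = ~(1 << 9) = 1111110111111111
Bit 9 of A is 1, so AND-ing with the mask clears it to 0.
  0010101001110000
& 1111110111111111
------------------
  0010100001110000

Answer: 0010100001110000 (10352)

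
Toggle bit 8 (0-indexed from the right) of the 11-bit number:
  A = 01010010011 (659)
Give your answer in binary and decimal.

Mask = 1 << 8 = 00100000000
Bit 8 of A is 0; XOR with the mask flips it to 1.
  01010010011
^ 00100000000
-------------
  01110010011

Answer: 01110010011 (915)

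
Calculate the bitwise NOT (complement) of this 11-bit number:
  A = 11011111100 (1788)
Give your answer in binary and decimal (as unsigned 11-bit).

Flip each bit (0->1, 1->0):
  11011111100
  00100000011

Answer: 00100000011 (259)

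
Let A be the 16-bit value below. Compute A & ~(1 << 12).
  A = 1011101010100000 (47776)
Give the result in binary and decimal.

Mask = ~(1 << 12) = 1110111111111111
Bit 12 of A is 1, so AND-ing with the mask clears it to 0.
  1011101010100000
& 1110111111111111
------------------
  1010101010100000

Answer: 1010101010100000 (43680)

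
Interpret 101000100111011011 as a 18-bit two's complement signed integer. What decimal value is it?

MSB is 1, so the value is negative. Find the magnitude:
1. Invert bits:  010111011000100100
2. Add 1:        010111011000100101  = 95781
3. Apply sign:   -95781

Answer: -95781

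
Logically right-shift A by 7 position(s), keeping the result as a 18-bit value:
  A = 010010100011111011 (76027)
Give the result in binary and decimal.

Logical shift right by 7: drop the bottom 7 bit(s), prepend 7 zero(s) on the left.
  010010100011111011  ->  keep [01001010001], discard [1111011], prepend 0000000
= 000000001001010001

Answer: 000000001001010001 (593)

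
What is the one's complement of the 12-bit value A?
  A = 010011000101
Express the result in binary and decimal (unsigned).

Flip each bit (0->1, 1->0):
  010011000101
  101100111010

Answer: 101100111010 (2874)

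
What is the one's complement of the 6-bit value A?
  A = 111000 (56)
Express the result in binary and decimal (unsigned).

Flip each bit (0->1, 1->0):
  111000
  000111

Answer: 000111 (7)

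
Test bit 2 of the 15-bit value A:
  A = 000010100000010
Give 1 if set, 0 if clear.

Bit 2 is the 3rd from the right.
  000010100000010
              ^
That bit is 0.

Answer: 0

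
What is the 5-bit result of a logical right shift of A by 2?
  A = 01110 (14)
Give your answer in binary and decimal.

Logical shift right by 2: drop the bottom 2 bit(s), prepend 2 zero(s) on the left.
  01110  ->  keep [011], discard [10], prepend 00
= 00011

Answer: 00011 (3)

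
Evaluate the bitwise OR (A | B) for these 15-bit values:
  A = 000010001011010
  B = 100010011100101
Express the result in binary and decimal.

Apply | to each column (1 where either bit is 1):
  000010001011010
| 100010011100101
-----------------
  100010011111111

Answer: 100010011111111 (17663)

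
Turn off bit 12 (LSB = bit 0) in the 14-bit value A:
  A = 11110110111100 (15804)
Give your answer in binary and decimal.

Mask = ~(1 << 12) = 10111111111111
Bit 12 of A is 1, so AND-ing with the mask clears it to 0.
  11110110111100
& 10111111111111
----------------
  10110110111100

Answer: 10110110111100 (11708)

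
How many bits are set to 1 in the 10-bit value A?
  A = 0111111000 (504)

0111111000
1-bits at positions (from bit 0 = LSB): 3, 4, 5, 6, 7, 8
Count = 6

Answer: 6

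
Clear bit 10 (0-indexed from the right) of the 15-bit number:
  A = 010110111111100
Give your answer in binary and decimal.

Mask = ~(1 << 10) = 111101111111111
Bit 10 of A is 1, so AND-ing with the mask clears it to 0.
  010110111111100
& 111101111111111
-----------------
  010100111111100

Answer: 010100111111100 (10748)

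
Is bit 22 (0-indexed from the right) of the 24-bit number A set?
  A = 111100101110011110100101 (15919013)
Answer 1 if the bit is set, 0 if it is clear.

Bit 22 is the 23rd from the right.
  111100101110011110100101
   ^
That bit is 1.

Answer: 1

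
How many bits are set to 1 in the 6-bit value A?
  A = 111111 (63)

111111
1-bits at positions (from bit 0 = LSB): 0, 1, 2, 3, 4, 5
Count = 6

Answer: 6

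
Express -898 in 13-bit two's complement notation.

1. Binary of +898:  0001110000010
2. Invert bits:     1110001111101
3. Add 1:           1110001111110

Answer: 1110001111110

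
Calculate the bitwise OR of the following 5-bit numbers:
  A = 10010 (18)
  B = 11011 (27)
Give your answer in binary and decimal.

Apply | to each column (1 where either bit is 1):
  10010
| 11011
-------
  11011

Answer: 11011 (27)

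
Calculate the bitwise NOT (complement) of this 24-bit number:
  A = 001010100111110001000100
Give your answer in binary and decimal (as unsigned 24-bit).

Flip each bit (0->1, 1->0):
  001010100111110001000100
  110101011000001110111011

Answer: 110101011000001110111011 (13992891)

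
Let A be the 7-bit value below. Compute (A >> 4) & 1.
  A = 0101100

Bit 4 is the 5th from the right.
  0101100
    ^
That bit is 0.

Answer: 0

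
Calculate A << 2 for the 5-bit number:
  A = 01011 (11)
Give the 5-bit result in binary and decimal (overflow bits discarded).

Shift left by 2: drop the top 2 bit(s), append 2 zero(s) on the right.
  01011  ->  discard [01], keep [011], append 00
= 01100

Answer: 01100 (12)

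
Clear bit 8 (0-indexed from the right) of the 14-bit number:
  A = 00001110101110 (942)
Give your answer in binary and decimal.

Mask = ~(1 << 8) = 11111011111111
Bit 8 of A is 1, so AND-ing with the mask clears it to 0.
  00001110101110
& 11111011111111
----------------
  00001010101110

Answer: 00001010101110 (686)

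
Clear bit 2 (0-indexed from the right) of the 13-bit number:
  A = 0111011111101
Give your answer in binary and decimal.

Mask = ~(1 << 2) = 1111111111011
Bit 2 of A is 1, so AND-ing with the mask clears it to 0.
  0111011111101
& 1111111111011
---------------
  0111011111001

Answer: 0111011111001 (3833)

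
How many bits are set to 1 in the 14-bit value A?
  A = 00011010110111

00011010110111
1-bits at positions (from bit 0 = LSB): 0, 1, 2, 4, 5, 7, 9, 10
Count = 8

Answer: 8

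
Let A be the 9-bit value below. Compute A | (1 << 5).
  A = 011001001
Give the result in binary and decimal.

Mask = 1 << 5 = 000100000
Bit 5 of A is 0, so OR-ing with the mask flips it to 1.
  011001001
| 000100000
-----------
  011101001

Answer: 011101001 (233)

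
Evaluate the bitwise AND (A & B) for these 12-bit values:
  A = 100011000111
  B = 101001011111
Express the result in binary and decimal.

Apply & to each column (1 only where both bits are 1):
  100011000111
& 101001011111
--------------
  100001000111

Answer: 100001000111 (2119)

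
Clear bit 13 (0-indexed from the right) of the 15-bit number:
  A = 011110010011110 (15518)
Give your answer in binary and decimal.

Mask = ~(1 << 13) = 101111111111111
Bit 13 of A is 1, so AND-ing with the mask clears it to 0.
  011110010011110
& 101111111111111
-----------------
  001110010011110

Answer: 001110010011110 (7326)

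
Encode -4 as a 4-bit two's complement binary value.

1. Binary of +4:  0100
2. Invert bits:     1011
3. Add 1:           1100

Answer: 1100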